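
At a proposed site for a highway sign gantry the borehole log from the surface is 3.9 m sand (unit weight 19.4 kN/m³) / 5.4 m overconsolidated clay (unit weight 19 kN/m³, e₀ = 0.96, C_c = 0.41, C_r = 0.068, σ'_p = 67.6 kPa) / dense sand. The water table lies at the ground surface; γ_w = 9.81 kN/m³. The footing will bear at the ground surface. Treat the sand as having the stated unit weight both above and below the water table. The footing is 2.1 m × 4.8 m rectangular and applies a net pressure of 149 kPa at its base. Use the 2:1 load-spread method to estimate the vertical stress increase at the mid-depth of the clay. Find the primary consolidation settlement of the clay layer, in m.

Mid-depth of clay below the ground surface: z = 3.9 + 5.4/2 = 6.6 m.
Total vertical stress at mid-clay: σ_v = 19.4×3.9 + 19×2.7 = 126.96 kPa.
Pore pressure: u = 9.81×(6.6 − 0) = 64.746 kPa.
Initial effective stress: σ'_0 = σ_v − u = 126.96 − 64.746 = 62.214 kPa.
Stress increase at mid-clay by the 2:1 spreading method:
Δσ = qBL/((B+z)(L+z)) = 149×2.1×4.8/((2.1+6.6)(4.8+6.6)) = 15.143 kPa
Final effective stress: σ'_f = 62.214 + 15.143 = 77.357 kPa.
σ'_f = 77.357 > σ'_p = 67.6 kPa, so the stress path crosses the preconsolidation pressure — recompression up to σ'_p, then virgin compression beyond:
S_c = H/(1+e₀)·[C_r·log₁₀(σ'_p/σ'_0) + C_c·log₁₀(σ'_f/σ'_p)]
    = 5.4/1.96 × [0.068×log₁₀(67.6/62.214) + 0.41×log₁₀(77.357/67.6)]
    = 2.7551 × [0.002452 + 0.024007] = 0.0729 m

S_c ≈ 0.0729 m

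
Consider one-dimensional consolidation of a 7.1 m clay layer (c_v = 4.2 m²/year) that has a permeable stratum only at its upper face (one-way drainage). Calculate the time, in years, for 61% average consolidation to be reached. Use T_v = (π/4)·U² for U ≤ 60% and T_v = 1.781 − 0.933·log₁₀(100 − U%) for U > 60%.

Drainage path length: H_d = H = 7.1 m (single drainage).
U > 60%: T_v = 1.781 − 0.933·log₁₀(100 − 61) = 0.29654.
t = T_v·H_d²/c_v = 0.29654×7.1²/4.2 = 3.559 years.

t ≈ 3.56 years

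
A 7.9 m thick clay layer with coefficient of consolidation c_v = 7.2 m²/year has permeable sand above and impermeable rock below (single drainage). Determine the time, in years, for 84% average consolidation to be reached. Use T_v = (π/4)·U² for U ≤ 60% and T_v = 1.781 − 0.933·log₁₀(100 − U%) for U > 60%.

Drainage path length: H_d = H = 7.9 m (single drainage).
U > 60%: T_v = 1.781 − 0.933·log₁₀(100 − 84) = 0.65756.
t = T_v·H_d²/c_v = 0.65756×7.9²/7.2 = 5.7 years.

t ≈ 5.7 years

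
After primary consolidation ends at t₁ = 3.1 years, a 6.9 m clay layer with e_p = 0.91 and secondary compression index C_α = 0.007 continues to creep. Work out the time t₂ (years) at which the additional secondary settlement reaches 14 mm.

t₂ ≈ 11.1 years

S_s = C_α·H/(1+e_p)·log₁₀(t₂/t₁) ⇒ log₁₀(t₂/t₁) = S_s·(1+e_p)/(C_α·H).
log₁₀(t₂/t₁) = 0.014 × (1+0.91) / (0.007×6.9) = 0.5536
t₂ = t₁ × 10^0.5536 = 3.1 × 3.578 = 11.09 years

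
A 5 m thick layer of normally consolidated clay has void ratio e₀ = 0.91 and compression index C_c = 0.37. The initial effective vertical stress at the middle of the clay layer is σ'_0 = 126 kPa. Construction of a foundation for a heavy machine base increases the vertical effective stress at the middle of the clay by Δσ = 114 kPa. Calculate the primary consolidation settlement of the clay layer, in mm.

Final effective stress: σ'_f = σ'_0 + Δσ = 126 + 114 = 240 kPa.
Normally consolidated clay, so the full stress increment lies on the virgin compression line:
S_c = C_c·H/(1+e₀)·log₁₀(σ'_f/σ'_0) = 0.37×5/(1+0.91)×log₁₀(240/126)
    = 0.96859 × 0.27984 = 0.2711 m

S_c ≈ 271 mm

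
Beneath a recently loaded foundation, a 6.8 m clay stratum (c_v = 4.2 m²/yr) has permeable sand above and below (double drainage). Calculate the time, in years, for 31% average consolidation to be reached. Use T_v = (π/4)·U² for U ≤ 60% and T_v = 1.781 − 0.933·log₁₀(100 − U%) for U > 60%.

t ≈ 0.208 years

Drainage path length: H_d = H/2 = 3.4 m (double drainage).
U ≤ 60%: T_v = (π/4)·U² = (π/4)×0.31² = 0.075477.
t = T_v·H_d²/c_v = 0.075477×3.4²/4.2 = 0.2077 years.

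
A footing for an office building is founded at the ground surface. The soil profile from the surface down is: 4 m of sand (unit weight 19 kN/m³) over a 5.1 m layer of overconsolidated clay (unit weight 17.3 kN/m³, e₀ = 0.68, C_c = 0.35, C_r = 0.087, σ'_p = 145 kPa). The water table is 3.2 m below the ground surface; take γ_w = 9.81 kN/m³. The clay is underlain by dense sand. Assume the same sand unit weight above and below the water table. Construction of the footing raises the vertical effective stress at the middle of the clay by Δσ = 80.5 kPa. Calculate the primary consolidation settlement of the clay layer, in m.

S_c ≈ 0.126 m

Mid-depth of clay below the ground surface: z = 4 + 5.1/2 = 6.55 m.
Total vertical stress at mid-clay: σ_v = 19×4 + 17.3×2.55 = 120.12 kPa.
Pore pressure: u = 9.81×(6.55 − 3.2) = 32.864 kPa.
Initial effective stress: σ'_0 = σ_v − u = 120.12 − 32.864 = 87.256 kPa.
Final effective stress: σ'_f = 87.256 + 80.5 = 167.76 kPa.
σ'_f = 167.76 > σ'_p = 145 kPa, so the stress path crosses the preconsolidation pressure — recompression up to σ'_p, then virgin compression beyond:
S_c = H/(1+e₀)·[C_r·log₁₀(σ'_p/σ'_0) + C_c·log₁₀(σ'_f/σ'_p)]
    = 5.1/1.68 × [0.087×log₁₀(145/87.256) + 0.35×log₁₀(167.76/145)]
    = 3.0357 × [0.01919 + 0.022162] = 0.1255 m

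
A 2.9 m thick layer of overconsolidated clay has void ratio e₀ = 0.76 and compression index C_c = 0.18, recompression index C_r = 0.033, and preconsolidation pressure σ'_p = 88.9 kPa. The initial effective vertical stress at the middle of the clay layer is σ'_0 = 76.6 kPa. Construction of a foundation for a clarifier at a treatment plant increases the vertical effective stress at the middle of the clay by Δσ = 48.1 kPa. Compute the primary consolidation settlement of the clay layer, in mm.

Final effective stress: σ'_f = 76.6 + 48.1 = 124.7 kPa.
σ'_f = 124.7 > σ'_p = 88.9 kPa, so the stress path crosses the preconsolidation pressure — recompression up to σ'_p, then virgin compression beyond:
S_c = H/(1+e₀)·[C_r·log₁₀(σ'_p/σ'_0) + C_c·log₁₀(σ'_f/σ'_p)]
    = 2.9/1.76 × [0.033×log₁₀(88.9/76.6) + 0.18×log₁₀(124.7/88.9)]
    = 1.6477 × [0.0021342 + 0.026454] = 0.0471 m

S_c ≈ 47.1 mm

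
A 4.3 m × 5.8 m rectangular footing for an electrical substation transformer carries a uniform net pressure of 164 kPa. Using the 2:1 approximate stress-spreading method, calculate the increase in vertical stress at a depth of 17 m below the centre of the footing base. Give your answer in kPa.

By the 2:1 method the load spreads at 1 horizontal : 2 vertical, so at depth z the loaded area has grown by z in each plan dimension:
Δσ = qBL/((B+z)(L+z)) = 164×4.3×5.8/((4.3+17)(5.8+17)) = 8.4222 kPa

Δσ_z ≈ 8.42 kPa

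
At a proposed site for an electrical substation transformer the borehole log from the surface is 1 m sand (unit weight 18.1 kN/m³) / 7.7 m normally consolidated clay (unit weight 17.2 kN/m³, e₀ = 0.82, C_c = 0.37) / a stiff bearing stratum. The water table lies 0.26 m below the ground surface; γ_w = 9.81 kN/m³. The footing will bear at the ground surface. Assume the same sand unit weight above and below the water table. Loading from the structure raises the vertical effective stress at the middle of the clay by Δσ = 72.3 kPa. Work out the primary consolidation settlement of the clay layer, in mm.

S_c ≈ 710 mm

Mid-depth of clay below the ground surface: z = 1 + 7.7/2 = 4.85 m.
Total vertical stress at mid-clay: σ_v = 18.1×1 + 17.2×3.85 = 84.32 kPa.
Pore pressure: u = 9.81×(4.85 − 0.26) = 45.028 kPa.
Initial effective stress: σ'_0 = σ_v − u = 84.32 − 45.028 = 39.292 kPa.
Final effective stress: σ'_f = σ'_0 + Δσ = 39.292 + 72.3 = 111.59 kPa.
Normally consolidated clay, so the full stress increment lies on the virgin compression line:
S_c = C_c·H/(1+e₀)·log₁₀(σ'_f/σ'_0) = 0.37×7.7/(1+0.82)×log₁₀(111.59/39.292)
    = 1.5654 × 0.45332 = 0.7096 m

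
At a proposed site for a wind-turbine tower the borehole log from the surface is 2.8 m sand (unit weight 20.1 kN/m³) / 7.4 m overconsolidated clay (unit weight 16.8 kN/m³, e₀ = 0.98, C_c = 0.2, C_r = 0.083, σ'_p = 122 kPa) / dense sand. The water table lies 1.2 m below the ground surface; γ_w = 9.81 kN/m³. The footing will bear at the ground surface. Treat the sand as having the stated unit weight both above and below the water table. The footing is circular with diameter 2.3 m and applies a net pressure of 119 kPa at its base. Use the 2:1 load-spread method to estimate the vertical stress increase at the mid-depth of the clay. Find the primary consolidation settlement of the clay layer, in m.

S_c ≈ 0.0155 m

Mid-depth of clay below the ground surface: z = 2.8 + 7.4/2 = 6.5 m.
Total vertical stress at mid-clay: σ_v = 20.1×2.8 + 16.8×3.7 = 118.44 kPa.
Pore pressure: u = 9.81×(6.5 − 1.2) = 51.993 kPa.
Initial effective stress: σ'_0 = σ_v − u = 118.44 − 51.993 = 66.447 kPa.
Stress increase at mid-clay by the 2:1 spreading method:
Δσ ≈ qD²/(D+z)² = 119×2.3²/(2.3+6.5)² = 8.129 kPa
Final effective stress: σ'_f = 66.447 + 8.129 = 74.576 kPa.
σ'_f = 74.576 ≤ σ'_p = 122 kPa, so the clay remains overconsolidated and only the recompression index applies:
S_c = C_r·H/(1+e₀)·log₁₀(σ'_f/σ'_0) = 0.083×7.4/1.98×log₁₀(74.576/66.447)
    = 0.3102 × 0.050124 = 0.01555 m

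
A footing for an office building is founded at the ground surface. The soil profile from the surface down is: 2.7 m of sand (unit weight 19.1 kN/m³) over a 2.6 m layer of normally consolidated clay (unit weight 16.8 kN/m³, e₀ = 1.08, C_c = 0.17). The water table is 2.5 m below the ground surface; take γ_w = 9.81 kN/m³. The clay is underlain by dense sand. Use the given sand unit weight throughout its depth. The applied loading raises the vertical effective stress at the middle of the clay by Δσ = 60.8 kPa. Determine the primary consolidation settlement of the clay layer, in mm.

S_c ≈ 65.6 mm

Mid-depth of clay below the ground surface: z = 2.7 + 2.6/2 = 4 m.
Total vertical stress at mid-clay: σ_v = 19.1×2.7 + 16.8×1.3 = 73.41 kPa.
Pore pressure: u = 9.81×(4 − 2.5) = 14.715 kPa.
Initial effective stress: σ'_0 = σ_v − u = 73.41 − 14.715 = 58.695 kPa.
Final effective stress: σ'_f = σ'_0 + Δσ = 58.695 + 60.8 = 119.5 kPa.
Normally consolidated clay, so the full stress increment lies on the virgin compression line:
S_c = C_c·H/(1+e₀)·log₁₀(σ'_f/σ'_0) = 0.17×2.6/(1+1.08)×log₁₀(119.5/58.695)
    = 0.2125 × 0.30877 = 0.06561 m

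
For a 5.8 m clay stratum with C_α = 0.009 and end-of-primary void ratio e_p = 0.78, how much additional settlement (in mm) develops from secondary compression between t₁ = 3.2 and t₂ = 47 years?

Secondary compression: S_s = C_α·H/(1+e_p)·log₁₀(t₂/t₁)
S_s = 0.009×5.8/(1+0.78)×log₁₀(47/3.2)
    = 0.02933 × 1.167 = 0.03422 m

S_s ≈ 34.2 mm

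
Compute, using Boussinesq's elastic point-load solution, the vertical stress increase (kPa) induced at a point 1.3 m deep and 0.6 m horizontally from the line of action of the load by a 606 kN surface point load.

Δσ_z ≈ 106 kPa

Boussinesq vertical stress below a point load on an elastic half-space:
Δσ_z = 3P/(2πz²) · [1 + (r/z)²]^(−5/2)
r/z = 0.6/1.3 = 0.46154; [1+(r/z)²]^(−5/2) = 0.61707.
Δσ_z = 3×606/(2π×1.3²) × 0.61707 = 171.21 × 0.61707 = 105.6 kPa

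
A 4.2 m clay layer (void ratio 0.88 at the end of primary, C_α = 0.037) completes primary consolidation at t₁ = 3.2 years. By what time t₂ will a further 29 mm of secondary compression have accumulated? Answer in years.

t₂ ≈ 7.18 years

S_s = C_α·H/(1+e_p)·log₁₀(t₂/t₁) ⇒ log₁₀(t₂/t₁) = S_s·(1+e_p)/(C_α·H).
log₁₀(t₂/t₁) = 0.029 × (1+0.88) / (0.037×4.2) = 0.3508
t₂ = t₁ × 10^0.3508 = 3.2 × 2.243 = 7.178 years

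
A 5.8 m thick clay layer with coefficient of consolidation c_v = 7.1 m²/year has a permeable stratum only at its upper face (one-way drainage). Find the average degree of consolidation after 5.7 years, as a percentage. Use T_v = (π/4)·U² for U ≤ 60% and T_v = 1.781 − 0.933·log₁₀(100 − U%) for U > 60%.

Drainage path length: H_d = H = 5.8 m (single drainage).
T_v = c_v·t/H_d² = 7.1×5.7/5.8² = 1.203.
T_v = 1.203 corresponds to the U > 60% branch:
U = 1 − 10^((1.781 − T_v)/0.933)/100 = 0.9584

U ≈ 95.8 %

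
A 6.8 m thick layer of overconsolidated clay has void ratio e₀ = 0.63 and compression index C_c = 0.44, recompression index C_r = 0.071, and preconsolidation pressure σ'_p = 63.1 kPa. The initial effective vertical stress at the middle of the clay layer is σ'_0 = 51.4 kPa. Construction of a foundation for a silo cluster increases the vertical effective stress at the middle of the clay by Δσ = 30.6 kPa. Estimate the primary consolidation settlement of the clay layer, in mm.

S_c ≈ 235 mm

Final effective stress: σ'_f = 51.4 + 30.6 = 82 kPa.
σ'_f = 82 > σ'_p = 63.1 kPa, so the stress path crosses the preconsolidation pressure — recompression up to σ'_p, then virgin compression beyond:
S_c = H/(1+e₀)·[C_r·log₁₀(σ'_p/σ'_0) + C_c·log₁₀(σ'_f/σ'_p)]
    = 6.8/1.63 × [0.071×log₁₀(63.1/51.4) + 0.44×log₁₀(82/63.1)]
    = 4.1718 × [0.0063237 + 0.050065] = 0.2352 m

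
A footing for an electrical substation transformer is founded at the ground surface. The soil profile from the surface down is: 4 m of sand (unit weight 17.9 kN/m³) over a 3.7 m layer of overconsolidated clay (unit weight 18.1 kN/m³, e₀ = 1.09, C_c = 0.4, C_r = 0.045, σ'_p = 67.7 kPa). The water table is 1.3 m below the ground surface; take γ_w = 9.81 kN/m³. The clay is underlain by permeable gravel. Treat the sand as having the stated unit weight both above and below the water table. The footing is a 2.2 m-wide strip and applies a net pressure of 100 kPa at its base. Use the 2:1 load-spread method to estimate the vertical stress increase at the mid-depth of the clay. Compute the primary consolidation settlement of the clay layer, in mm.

Mid-depth of clay below the ground surface: z = 4 + 3.7/2 = 5.85 m.
Total vertical stress at mid-clay: σ_v = 17.9×4 + 18.1×1.85 = 105.09 kPa.
Pore pressure: u = 9.81×(5.85 − 1.3) = 44.636 kPa.
Initial effective stress: σ'_0 = σ_v − u = 105.09 − 44.636 = 60.454 kPa.
Stress increase at mid-clay by the 2:1 spreading method:
Δσ = qB/(B+z) = 100×2.2/(2.2+5.85) = 27.329 kPa
Final effective stress: σ'_f = 60.454 + 27.329 = 87.783 kPa.
σ'_f = 87.783 > σ'_p = 67.7 kPa, so the stress path crosses the preconsolidation pressure — recompression up to σ'_p, then virgin compression beyond:
S_c = H/(1+e₀)·[C_r·log₁₀(σ'_p/σ'_0) + C_c·log₁₀(σ'_f/σ'_p)]
    = 3.7/2.09 × [0.045×log₁₀(67.7/60.454) + 0.4×log₁₀(87.783/67.7)]
    = 1.7703 × [0.0022124 + 0.045129] = 0.08381 m

S_c ≈ 83.8 mm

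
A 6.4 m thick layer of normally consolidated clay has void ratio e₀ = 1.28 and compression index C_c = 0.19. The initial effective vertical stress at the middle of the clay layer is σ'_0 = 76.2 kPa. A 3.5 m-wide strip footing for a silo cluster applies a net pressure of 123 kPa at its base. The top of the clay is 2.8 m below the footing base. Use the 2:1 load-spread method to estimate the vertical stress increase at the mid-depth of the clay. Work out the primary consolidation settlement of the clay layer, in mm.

S_c ≈ 108 mm

Mid-depth of clay below the footing base: z = 2.8 + 6.4/2 = 6 m.
Stress increase at mid-clay by the 2:1 spreading method:
Δσ = qB/(B+z) = 123×3.5/(3.5+6) = 45.316 kPa
Final effective stress: σ'_f = σ'_0 + Δσ = 76.2 + 45.316 = 121.52 kPa.
Normally consolidated clay, so the full stress increment lies on the virgin compression line:
S_c = C_c·H/(1+e₀)·log₁₀(σ'_f/σ'_0) = 0.19×6.4/(1+1.28)×log₁₀(121.52/76.2)
    = 0.53333 × 0.20269 = 0.1081 m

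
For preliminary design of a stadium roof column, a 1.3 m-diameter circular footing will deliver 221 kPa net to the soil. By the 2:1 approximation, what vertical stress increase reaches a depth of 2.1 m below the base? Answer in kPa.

Δσ_z ≈ 32.3 kPa

By the 2:1 method the load spreads at 1 horizontal : 2 vertical, so at depth z the loaded area has grown by z in each plan dimension:
Δσ ≈ qD²/(D+z)² = 221×1.3²/(1.3+2.1)² = 32.309 kPa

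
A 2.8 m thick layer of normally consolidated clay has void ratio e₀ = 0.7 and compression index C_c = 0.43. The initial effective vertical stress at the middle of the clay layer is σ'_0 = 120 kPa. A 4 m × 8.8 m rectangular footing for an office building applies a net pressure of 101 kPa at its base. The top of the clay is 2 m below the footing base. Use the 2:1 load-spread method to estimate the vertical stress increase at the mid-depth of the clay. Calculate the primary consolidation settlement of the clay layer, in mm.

S_c ≈ 87.3 mm

Mid-depth of clay below the footing base: z = 2 + 2.8/2 = 3.4 m.
Stress increase at mid-clay by the 2:1 spreading method:
Δσ = qBL/((B+z)(L+z)) = 101×4×8.8/((4+3.4)(8.8+3.4)) = 39.38 kPa
Final effective stress: σ'_f = σ'_0 + Δσ = 120 + 39.38 = 159.38 kPa.
Normally consolidated clay, so the full stress increment lies on the virgin compression line:
S_c = C_c·H/(1+e₀)·log₁₀(σ'_f/σ'_0) = 0.43×2.8/(1+0.7)×log₁₀(159.38/120)
    = 0.70824 × 0.12325 = 0.08729 m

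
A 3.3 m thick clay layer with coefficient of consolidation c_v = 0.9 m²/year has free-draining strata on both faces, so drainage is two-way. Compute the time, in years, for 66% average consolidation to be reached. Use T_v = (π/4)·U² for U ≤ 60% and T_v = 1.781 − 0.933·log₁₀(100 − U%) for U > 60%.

Drainage path length: H_d = H/2 = 1.65 m (double drainage).
U > 60%: T_v = 1.781 − 0.933·log₁₀(100 − 66) = 0.35213.
t = T_v·H_d²/c_v = 0.35213×1.65²/0.9 = 1.065 years.

t ≈ 1.07 years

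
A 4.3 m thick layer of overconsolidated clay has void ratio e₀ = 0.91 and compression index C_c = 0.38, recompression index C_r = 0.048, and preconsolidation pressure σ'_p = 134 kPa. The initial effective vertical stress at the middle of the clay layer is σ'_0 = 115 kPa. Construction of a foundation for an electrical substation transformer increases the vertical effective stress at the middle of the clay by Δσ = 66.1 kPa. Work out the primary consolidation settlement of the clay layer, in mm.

Final effective stress: σ'_f = 115 + 66.1 = 181.1 kPa.
σ'_f = 181.1 > σ'_p = 134 kPa, so the stress path crosses the preconsolidation pressure — recompression up to σ'_p, then virgin compression beyond:
S_c = H/(1+e₀)·[C_r·log₁₀(σ'_p/σ'_0) + C_c·log₁₀(σ'_f/σ'_p)]
    = 4.3/1.91 × [0.048×log₁₀(134/115) + 0.38×log₁₀(181.1/134)]
    = 2.2513 × [0.0031875 + 0.049709] = 0.1191 m

S_c ≈ 119 mm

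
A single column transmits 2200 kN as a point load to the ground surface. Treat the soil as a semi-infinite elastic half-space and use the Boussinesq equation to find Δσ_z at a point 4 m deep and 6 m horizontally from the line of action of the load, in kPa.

Boussinesq vertical stress below a point load on an elastic half-space:
Δσ_z = 3P/(2πz²) · [1 + (r/z)²]^(−5/2)
r/z = 6/4 = 1.5; [1+(r/z)²]^(−5/2) = 0.052516.
Δσ_z = 3×2200/(2π×4²) × 0.052516 = 65.651 × 0.052516 = 3.448 kPa

Δσ_z ≈ 3.45 kPa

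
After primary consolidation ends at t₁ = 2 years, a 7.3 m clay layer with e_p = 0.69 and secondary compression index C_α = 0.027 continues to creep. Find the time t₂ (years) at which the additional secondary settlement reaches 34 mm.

t₂ ≈ 3.91 years

S_s = C_α·H/(1+e_p)·log₁₀(t₂/t₁) ⇒ log₁₀(t₂/t₁) = S_s·(1+e_p)/(C_α·H).
log₁₀(t₂/t₁) = 0.034 × (1+0.69) / (0.027×7.3) = 0.2915
t₂ = t₁ × 10^0.2915 = 2 × 1.957 = 3.913 years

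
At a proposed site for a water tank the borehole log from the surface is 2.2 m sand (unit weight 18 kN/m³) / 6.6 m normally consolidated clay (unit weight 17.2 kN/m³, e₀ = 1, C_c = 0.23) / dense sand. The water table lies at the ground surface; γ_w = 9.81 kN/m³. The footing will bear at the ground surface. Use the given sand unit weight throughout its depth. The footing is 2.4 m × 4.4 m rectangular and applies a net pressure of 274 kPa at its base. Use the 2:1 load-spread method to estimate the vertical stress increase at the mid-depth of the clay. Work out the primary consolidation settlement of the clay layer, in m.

S_c ≈ 0.207 m

Mid-depth of clay below the ground surface: z = 2.2 + 6.6/2 = 5.5 m.
Total vertical stress at mid-clay: σ_v = 18×2.2 + 17.2×3.3 = 96.36 kPa.
Pore pressure: u = 9.81×(5.5 − 0) = 53.955 kPa.
Initial effective stress: σ'_0 = σ_v − u = 96.36 − 53.955 = 42.405 kPa.
Stress increase at mid-clay by the 2:1 spreading method:
Δσ = qBL/((B+z)(L+z)) = 274×2.4×4.4/((2.4+5.5)(4.4+5.5)) = 36.996 kPa
Final effective stress: σ'_f = σ'_0 + Δσ = 42.405 + 36.996 = 79.401 kPa.
Normally consolidated clay, so the full stress increment lies on the virgin compression line:
S_c = C_c·H/(1+e₀)·log₁₀(σ'_f/σ'_0) = 0.23×6.6/(1+1)×log₁₀(79.401/42.405)
    = 0.759 × 0.27241 = 0.2068 m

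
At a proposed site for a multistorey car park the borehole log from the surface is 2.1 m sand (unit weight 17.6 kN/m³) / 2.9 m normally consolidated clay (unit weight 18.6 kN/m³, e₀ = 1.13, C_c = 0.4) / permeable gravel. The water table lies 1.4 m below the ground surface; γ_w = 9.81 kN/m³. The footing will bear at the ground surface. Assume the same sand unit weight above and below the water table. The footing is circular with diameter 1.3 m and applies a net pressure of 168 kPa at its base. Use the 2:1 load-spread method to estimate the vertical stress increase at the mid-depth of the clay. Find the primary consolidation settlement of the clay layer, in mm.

S_c ≈ 58.7 mm

Mid-depth of clay below the ground surface: z = 2.1 + 2.9/2 = 3.55 m.
Total vertical stress at mid-clay: σ_v = 17.6×2.1 + 18.6×1.45 = 63.93 kPa.
Pore pressure: u = 9.81×(3.55 − 1.4) = 21.091 kPa.
Initial effective stress: σ'_0 = σ_v − u = 63.93 − 21.091 = 42.839 kPa.
Stress increase at mid-clay by the 2:1 spreading method:
Δσ ≈ qD²/(D+z)² = 168×1.3²/(1.3+3.55)² = 12.07 kPa
Final effective stress: σ'_f = σ'_0 + Δσ = 42.839 + 12.07 = 54.909 kPa.
Normally consolidated clay, so the full stress increment lies on the virgin compression line:
S_c = C_c·H/(1+e₀)·log₁₀(σ'_f/σ'_0) = 0.4×2.9/(1+1.13)×log₁₀(54.909/42.839)
    = 0.5446 × 0.1078 = 0.05871 m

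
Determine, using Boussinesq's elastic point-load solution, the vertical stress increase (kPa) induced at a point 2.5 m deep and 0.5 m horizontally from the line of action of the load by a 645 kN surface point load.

Boussinesq vertical stress below a point load on an elastic half-space:
Δσ_z = 3P/(2πz²) · [1 + (r/z)²]^(−5/2)
r/z = 0.5/2.5 = 0.2; [1+(r/z)²]^(−5/2) = 0.9066.
Δσ_z = 3×645/(2π×2.5²) × 0.9066 = 49.274 × 0.9066 = 44.67 kPa

Δσ_z ≈ 44.7 kPa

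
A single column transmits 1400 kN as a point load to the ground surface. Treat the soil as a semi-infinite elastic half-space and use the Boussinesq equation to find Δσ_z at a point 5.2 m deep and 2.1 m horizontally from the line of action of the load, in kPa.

Δσ_z ≈ 16.9 kPa

Boussinesq vertical stress below a point load on an elastic half-space:
Δσ_z = 3P/(2πz²) · [1 + (r/z)²]^(−5/2)
r/z = 2.1/5.2 = 0.40385; [1+(r/z)²]^(−5/2) = 0.68543.
Δσ_z = 3×1400/(2π×5.2²) × 0.68543 = 24.721 × 0.68543 = 16.94 kPa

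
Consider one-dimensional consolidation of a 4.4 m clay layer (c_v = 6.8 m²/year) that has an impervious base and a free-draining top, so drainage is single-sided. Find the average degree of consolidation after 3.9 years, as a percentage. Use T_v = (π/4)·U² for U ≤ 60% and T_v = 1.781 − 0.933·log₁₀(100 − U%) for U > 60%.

U ≈ 97.2 %

Drainage path length: H_d = H = 4.4 m (single drainage).
T_v = c_v·t/H_d² = 6.8×3.9/4.4² = 1.3698.
T_v = 1.3698 corresponds to the U > 60% branch:
U = 1 − 10^((1.781 − T_v)/0.933)/100 = 0.9724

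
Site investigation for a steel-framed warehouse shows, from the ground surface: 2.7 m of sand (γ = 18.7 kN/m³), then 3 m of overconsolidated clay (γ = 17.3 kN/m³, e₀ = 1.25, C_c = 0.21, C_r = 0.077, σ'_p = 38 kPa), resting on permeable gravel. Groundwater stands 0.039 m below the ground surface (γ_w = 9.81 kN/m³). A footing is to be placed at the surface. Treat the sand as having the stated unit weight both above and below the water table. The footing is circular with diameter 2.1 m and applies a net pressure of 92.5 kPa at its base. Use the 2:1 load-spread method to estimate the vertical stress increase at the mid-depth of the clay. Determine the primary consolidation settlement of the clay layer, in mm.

S_c ≈ 25.8 mm

Mid-depth of clay below the ground surface: z = 2.7 + 3/2 = 4.2 m.
Total vertical stress at mid-clay: σ_v = 18.7×2.7 + 17.3×1.5 = 76.44 kPa.
Pore pressure: u = 9.81×(4.2 − 0.039) = 40.819 kPa.
Initial effective stress: σ'_0 = σ_v − u = 76.44 − 40.819 = 35.621 kPa.
Stress increase at mid-clay by the 2:1 spreading method:
Δσ ≈ qD²/(D+z)² = 92.5×2.1²/(2.1+4.2)² = 10.278 kPa
Final effective stress: σ'_f = 35.621 + 10.278 = 45.899 kPa.
σ'_f = 45.899 > σ'_p = 38 kPa, so the stress path crosses the preconsolidation pressure — recompression up to σ'_p, then virgin compression beyond:
S_c = H/(1+e₀)·[C_r·log₁₀(σ'_p/σ'_0) + C_c·log₁₀(σ'_f/σ'_p)]
    = 3/2.25 × [0.077×log₁₀(38/35.621) + 0.21×log₁₀(45.899/38)]
    = 1.3333 × [0.002162 + 0.017224] = 0.02585 m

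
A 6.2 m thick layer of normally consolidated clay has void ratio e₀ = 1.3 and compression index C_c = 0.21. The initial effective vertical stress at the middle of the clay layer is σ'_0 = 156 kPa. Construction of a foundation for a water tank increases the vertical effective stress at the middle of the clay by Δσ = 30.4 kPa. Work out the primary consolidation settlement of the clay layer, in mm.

S_c ≈ 43.8 mm

Final effective stress: σ'_f = σ'_0 + Δσ = 156 + 30.4 = 186.4 kPa.
Normally consolidated clay, so the full stress increment lies on the virgin compression line:
S_c = C_c·H/(1+e₀)·log₁₀(σ'_f/σ'_0) = 0.21×6.2/(1+1.3)×log₁₀(186.4/156)
    = 0.56609 × 0.077321 = 0.04377 m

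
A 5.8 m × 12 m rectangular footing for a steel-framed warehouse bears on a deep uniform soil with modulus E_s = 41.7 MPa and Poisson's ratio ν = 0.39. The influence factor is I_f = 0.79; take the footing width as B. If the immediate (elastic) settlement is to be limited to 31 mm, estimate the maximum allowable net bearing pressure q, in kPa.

q ≈ 333 kPa

E_s = 41.7 MPa = 41700 kPa.
S_e = q·B·(1−ν²)/E_s · I_f  ⇒  q = S_e·E_s / (B·(1−ν²)·I_f).
q = 0.031 × 41700 / (5.8 × 0.8479 × 0.79) = 332.7 kPa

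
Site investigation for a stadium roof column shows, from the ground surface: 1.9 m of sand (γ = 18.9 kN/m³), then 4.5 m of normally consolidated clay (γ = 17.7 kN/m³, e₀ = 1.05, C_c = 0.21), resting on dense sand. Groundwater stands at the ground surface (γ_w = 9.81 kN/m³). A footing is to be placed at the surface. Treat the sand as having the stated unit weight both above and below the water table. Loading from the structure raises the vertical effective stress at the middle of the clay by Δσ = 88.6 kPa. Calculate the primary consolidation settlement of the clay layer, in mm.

S_c ≈ 252 mm

Mid-depth of clay below the ground surface: z = 1.9 + 4.5/2 = 4.15 m.
Total vertical stress at mid-clay: σ_v = 18.9×1.9 + 17.7×2.25 = 75.735 kPa.
Pore pressure: u = 9.81×(4.15 − 0) = 40.712 kPa.
Initial effective stress: σ'_0 = σ_v − u = 75.735 − 40.712 = 35.023 kPa.
Final effective stress: σ'_f = σ'_0 + Δσ = 35.023 + 88.6 = 123.62 kPa.
Normally consolidated clay, so the full stress increment lies on the virgin compression line:
S_c = C_c·H/(1+e₀)·log₁₀(σ'_f/σ'_0) = 0.21×4.5/(1+1.05)×log₁₀(123.62/35.023)
    = 0.46098 × 0.54774 = 0.2525 m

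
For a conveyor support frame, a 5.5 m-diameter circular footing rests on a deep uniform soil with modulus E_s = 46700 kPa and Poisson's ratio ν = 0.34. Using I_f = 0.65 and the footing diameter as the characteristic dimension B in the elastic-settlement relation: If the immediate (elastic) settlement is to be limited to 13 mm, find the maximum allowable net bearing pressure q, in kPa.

S_e = q·B·(1−ν²)/E_s · I_f  ⇒  q = S_e·E_s / (B·(1−ν²)·I_f).
q = 0.013 × 46700 / (5.5 × 0.8844 × 0.65) = 192 kPa

q ≈ 192 kPa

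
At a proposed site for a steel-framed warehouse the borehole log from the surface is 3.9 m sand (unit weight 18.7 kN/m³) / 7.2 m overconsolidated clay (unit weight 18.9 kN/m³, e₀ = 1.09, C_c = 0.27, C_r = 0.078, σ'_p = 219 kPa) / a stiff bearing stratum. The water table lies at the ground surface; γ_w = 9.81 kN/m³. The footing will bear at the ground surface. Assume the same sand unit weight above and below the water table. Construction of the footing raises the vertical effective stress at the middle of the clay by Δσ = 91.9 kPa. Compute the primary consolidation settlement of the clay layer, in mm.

Mid-depth of clay below the ground surface: z = 3.9 + 7.2/2 = 7.5 m.
Total vertical stress at mid-clay: σ_v = 18.7×3.9 + 18.9×3.6 = 140.97 kPa.
Pore pressure: u = 9.81×(7.5 − 0) = 73.575 kPa.
Initial effective stress: σ'_0 = σ_v − u = 140.97 − 73.575 = 67.395 kPa.
Final effective stress: σ'_f = 67.395 + 91.9 = 159.3 kPa.
σ'_f = 159.3 ≤ σ'_p = 219 kPa, so the clay remains overconsolidated and only the recompression index applies:
S_c = C_r·H/(1+e₀)·log₁₀(σ'_f/σ'_0) = 0.078×7.2/2.09×log₁₀(159.3/67.395)
    = 0.26871 × 0.37359 = 0.1004 m

S_c ≈ 100 mm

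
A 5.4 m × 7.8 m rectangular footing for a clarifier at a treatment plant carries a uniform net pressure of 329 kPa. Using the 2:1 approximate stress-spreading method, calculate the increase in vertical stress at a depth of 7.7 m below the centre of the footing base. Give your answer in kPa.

By the 2:1 method the load spreads at 1 horizontal : 2 vertical, so at depth z the loaded area has grown by z in each plan dimension:
Δσ = qBL/((B+z)(L+z)) = 329×5.4×7.8/((5.4+7.7)(7.8+7.7)) = 68.247 kPa

Δσ_z ≈ 68.2 kPa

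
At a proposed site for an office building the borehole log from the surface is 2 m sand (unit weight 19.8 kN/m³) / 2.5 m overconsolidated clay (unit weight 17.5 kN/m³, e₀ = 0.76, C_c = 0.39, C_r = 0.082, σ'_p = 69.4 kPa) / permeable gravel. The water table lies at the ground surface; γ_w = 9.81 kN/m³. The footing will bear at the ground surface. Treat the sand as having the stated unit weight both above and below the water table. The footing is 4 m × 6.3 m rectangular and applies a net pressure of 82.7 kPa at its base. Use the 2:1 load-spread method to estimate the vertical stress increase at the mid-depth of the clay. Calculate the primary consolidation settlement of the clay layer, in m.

S_c ≈ 0.0355 m

Mid-depth of clay below the ground surface: z = 2 + 2.5/2 = 3.25 m.
Total vertical stress at mid-clay: σ_v = 19.8×2 + 17.5×1.25 = 61.475 kPa.
Pore pressure: u = 9.81×(3.25 − 0) = 31.883 kPa.
Initial effective stress: σ'_0 = σ_v − u = 61.475 − 31.883 = 29.592 kPa.
Stress increase at mid-clay by the 2:1 spreading method:
Δσ = qBL/((B+z)(L+z)) = 82.7×4×6.3/((4+3.25)(6.3+3.25)) = 30.1 kPa
Final effective stress: σ'_f = 29.592 + 30.1 = 59.692 kPa.
σ'_f = 59.692 ≤ σ'_p = 69.4 kPa, so the clay remains overconsolidated and only the recompression index applies:
S_c = C_r·H/(1+e₀)·log₁₀(σ'_f/σ'_0) = 0.082×2.5/1.76×log₁₀(59.692/29.592)
    = 0.11648 × 0.30474 = 0.0355 m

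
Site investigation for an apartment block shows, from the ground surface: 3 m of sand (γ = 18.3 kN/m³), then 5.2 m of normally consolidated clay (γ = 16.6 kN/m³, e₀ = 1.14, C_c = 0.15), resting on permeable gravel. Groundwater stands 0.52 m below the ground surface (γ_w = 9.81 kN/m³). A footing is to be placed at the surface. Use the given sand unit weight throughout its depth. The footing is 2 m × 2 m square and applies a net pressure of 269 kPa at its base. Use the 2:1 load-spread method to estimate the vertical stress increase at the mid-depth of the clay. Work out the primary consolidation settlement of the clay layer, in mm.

Mid-depth of clay below the ground surface: z = 3 + 5.2/2 = 5.6 m.
Total vertical stress at mid-clay: σ_v = 18.3×3 + 16.6×2.6 = 98.06 kPa.
Pore pressure: u = 9.81×(5.6 − 0.52) = 49.835 kPa.
Initial effective stress: σ'_0 = σ_v − u = 98.06 − 49.835 = 48.225 kPa.
Stress increase at mid-clay by the 2:1 spreading method:
Δσ = qBL/((B+z)(L+z)) = 269×2×2/((2+5.6)(2+5.6)) = 18.629 kPa
Final effective stress: σ'_f = σ'_0 + Δσ = 48.225 + 18.629 = 66.854 kPa.
Normally consolidated clay, so the full stress increment lies on the virgin compression line:
S_c = C_c·H/(1+e₀)·log₁₀(σ'_f/σ'_0) = 0.15×5.2/(1+1.14)×log₁₀(66.854/48.225)
    = 0.36449 × 0.14186 = 0.05171 m

S_c ≈ 51.7 mm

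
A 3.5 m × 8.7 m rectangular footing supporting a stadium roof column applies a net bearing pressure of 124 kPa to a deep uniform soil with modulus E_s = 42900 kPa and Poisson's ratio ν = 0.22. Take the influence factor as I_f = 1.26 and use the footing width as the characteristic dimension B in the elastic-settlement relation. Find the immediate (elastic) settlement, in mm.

S_e ≈ 12.1 mm

Immediate (elastic) settlement: S_e = q·B·(1−ν²)/E_s · I_f.
S_e = 124 × 3.5 × (1 − 0.22²) / 42900 × 1.26
    = 124 × 3.5 × 0.9516 / 42900 × 1.26
    = 0.01213 m = 12.13 mm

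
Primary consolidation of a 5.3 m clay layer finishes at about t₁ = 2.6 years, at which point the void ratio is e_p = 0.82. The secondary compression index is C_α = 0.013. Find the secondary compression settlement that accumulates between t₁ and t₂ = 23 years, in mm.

S_s ≈ 35.8 mm

Secondary compression: S_s = C_α·H/(1+e_p)·log₁₀(t₂/t₁)
S_s = 0.013×5.3/(1+0.82)×log₁₀(23/2.6)
    = 0.03786 × 0.9468 = 0.03584 m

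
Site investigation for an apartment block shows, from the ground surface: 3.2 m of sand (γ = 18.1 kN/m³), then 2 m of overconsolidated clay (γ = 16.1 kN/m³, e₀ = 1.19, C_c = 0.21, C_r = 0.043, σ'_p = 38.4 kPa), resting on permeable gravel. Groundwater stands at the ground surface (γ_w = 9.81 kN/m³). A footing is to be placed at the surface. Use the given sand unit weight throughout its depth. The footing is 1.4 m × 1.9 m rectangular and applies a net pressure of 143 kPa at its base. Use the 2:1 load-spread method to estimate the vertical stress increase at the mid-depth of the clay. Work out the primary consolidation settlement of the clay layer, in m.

S_c ≈ 0.0139 m

Mid-depth of clay below the ground surface: z = 3.2 + 2/2 = 4.2 m.
Total vertical stress at mid-clay: σ_v = 18.1×3.2 + 16.1×1 = 74.02 kPa.
Pore pressure: u = 9.81×(4.2 − 0) = 41.202 kPa.
Initial effective stress: σ'_0 = σ_v − u = 74.02 − 41.202 = 32.818 kPa.
Stress increase at mid-clay by the 2:1 spreading method:
Δσ = qBL/((B+z)(L+z)) = 143×1.4×1.9/((1.4+4.2)(1.9+4.2)) = 11.135 kPa
Final effective stress: σ'_f = 32.818 + 11.135 = 43.953 kPa.
σ'_f = 43.953 > σ'_p = 38.4 kPa, so the stress path crosses the preconsolidation pressure — recompression up to σ'_p, then virgin compression beyond:
S_c = H/(1+e₀)·[C_r·log₁₀(σ'_p/σ'_0) + C_c·log₁₀(σ'_f/σ'_p)]
    = 2/2.19 × [0.043×log₁₀(38.4/32.818) + 0.21×log₁₀(43.953/38.4)]
    = 0.91324 × [0.0029334 + 0.012318] = 0.01393 m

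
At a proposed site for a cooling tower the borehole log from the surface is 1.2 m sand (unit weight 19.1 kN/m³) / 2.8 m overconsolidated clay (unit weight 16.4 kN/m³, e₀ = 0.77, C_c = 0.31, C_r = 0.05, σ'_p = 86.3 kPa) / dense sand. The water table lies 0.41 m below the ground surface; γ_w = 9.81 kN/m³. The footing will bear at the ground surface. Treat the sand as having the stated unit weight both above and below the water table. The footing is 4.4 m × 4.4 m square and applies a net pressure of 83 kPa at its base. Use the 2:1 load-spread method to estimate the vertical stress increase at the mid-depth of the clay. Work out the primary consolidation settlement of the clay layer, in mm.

S_c ≈ 29.3 mm

Mid-depth of clay below the ground surface: z = 1.2 + 2.8/2 = 2.6 m.
Total vertical stress at mid-clay: σ_v = 19.1×1.2 + 16.4×1.4 = 45.88 kPa.
Pore pressure: u = 9.81×(2.6 − 0.41) = 21.484 kPa.
Initial effective stress: σ'_0 = σ_v − u = 45.88 − 21.484 = 24.396 kPa.
Stress increase at mid-clay by the 2:1 spreading method:
Δσ = qBL/((B+z)(L+z)) = 83×4.4×4.4/((4.4+2.6)(4.4+2.6)) = 32.793 kPa
Final effective stress: σ'_f = 24.396 + 32.793 = 57.189 kPa.
σ'_f = 57.189 ≤ σ'_p = 86.3 kPa, so the clay remains overconsolidated and only the recompression index applies:
S_c = C_r·H/(1+e₀)·log₁₀(σ'_f/σ'_0) = 0.05×2.8/1.77×log₁₀(57.189/24.396)
    = 0.079095 × 0.36999 = 0.02926 m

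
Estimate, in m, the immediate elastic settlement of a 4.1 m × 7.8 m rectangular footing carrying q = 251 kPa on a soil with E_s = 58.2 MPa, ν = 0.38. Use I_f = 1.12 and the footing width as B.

Immediate (elastic) settlement: S_e = q·B·(1−ν²)/E_s · I_f.
E_s = 58.2 MPa = 58200 kPa.
S_e = 251 × 4.1 × (1 − 0.38²) / 58200 × 1.12
    = 251 × 4.1 × 0.8556 / 58200 × 1.12
    = 0.01694 m

S_e ≈ 0.0169 m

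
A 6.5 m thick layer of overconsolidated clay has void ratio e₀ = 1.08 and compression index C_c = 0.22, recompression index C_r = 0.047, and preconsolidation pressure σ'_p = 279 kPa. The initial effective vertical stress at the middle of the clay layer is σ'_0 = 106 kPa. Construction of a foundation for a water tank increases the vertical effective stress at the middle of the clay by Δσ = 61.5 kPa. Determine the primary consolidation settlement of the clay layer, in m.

S_c ≈ 0.0292 m

Final effective stress: σ'_f = 106 + 61.5 = 167.5 kPa.
σ'_f = 167.5 ≤ σ'_p = 279 kPa, so the clay remains overconsolidated and only the recompression index applies:
S_c = C_r·H/(1+e₀)·log₁₀(σ'_f/σ'_0) = 0.047×6.5/2.08×log₁₀(167.5/106)
    = 0.14688 × 0.19871 = 0.02919 m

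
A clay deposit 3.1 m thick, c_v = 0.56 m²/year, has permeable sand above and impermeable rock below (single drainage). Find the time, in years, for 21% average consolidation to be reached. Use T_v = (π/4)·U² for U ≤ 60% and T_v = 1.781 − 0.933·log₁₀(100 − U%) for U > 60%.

t ≈ 0.594 years

Drainage path length: H_d = H = 3.1 m (single drainage).
U ≤ 60%: T_v = (π/4)·U² = (π/4)×0.21² = 0.034636.
t = T_v·H_d²/c_v = 0.034636×3.1²/0.56 = 0.5944 years.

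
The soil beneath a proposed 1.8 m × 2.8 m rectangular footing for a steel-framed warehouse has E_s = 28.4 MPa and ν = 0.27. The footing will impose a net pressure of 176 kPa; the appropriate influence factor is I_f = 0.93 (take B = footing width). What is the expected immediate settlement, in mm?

Immediate (elastic) settlement: S_e = q·B·(1−ν²)/E_s · I_f.
E_s = 28.4 MPa = 28400 kPa.
S_e = 176 × 1.8 × (1 − 0.27²) / 28400 × 0.93
    = 176 × 1.8 × 0.9271 / 28400 × 0.93
    = 0.009618 m = 9.618 mm

S_e ≈ 9.62 mm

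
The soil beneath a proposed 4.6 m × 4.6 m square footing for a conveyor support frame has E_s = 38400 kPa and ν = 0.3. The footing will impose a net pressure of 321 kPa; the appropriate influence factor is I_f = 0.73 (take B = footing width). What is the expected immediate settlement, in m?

Immediate (elastic) settlement: S_e = q·B·(1−ν²)/E_s · I_f.
S_e = 321 × 4.6 × (1 − 0.3²) / 38400 × 0.73
    = 321 × 4.6 × 0.91 / 38400 × 0.73
    = 0.02554 m

S_e ≈ 0.0255 m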